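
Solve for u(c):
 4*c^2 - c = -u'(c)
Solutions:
 u(c) = C1 - 4*c^3/3 + c^2/2


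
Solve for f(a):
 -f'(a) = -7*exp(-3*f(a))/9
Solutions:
 f(a) = log(C1 + 7*a/3)/3
 f(a) = log((-1 - sqrt(3)*I)*(C1 + 7*a/3)^(1/3)/2)
 f(a) = log((-1 + sqrt(3)*I)*(C1 + 7*a/3)^(1/3)/2)


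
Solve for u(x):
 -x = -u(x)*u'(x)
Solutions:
 u(x) = -sqrt(C1 + x^2)
 u(x) = sqrt(C1 + x^2)


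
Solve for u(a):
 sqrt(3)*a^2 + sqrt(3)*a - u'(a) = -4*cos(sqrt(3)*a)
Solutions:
 u(a) = C1 + sqrt(3)*a^3/3 + sqrt(3)*a^2/2 + 4*sqrt(3)*sin(sqrt(3)*a)/3


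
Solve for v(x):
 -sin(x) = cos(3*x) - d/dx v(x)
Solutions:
 v(x) = C1 + sin(3*x)/3 - cos(x)


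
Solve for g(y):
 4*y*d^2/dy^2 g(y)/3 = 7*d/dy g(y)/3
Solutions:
 g(y) = C1 + C2*y^(11/4)


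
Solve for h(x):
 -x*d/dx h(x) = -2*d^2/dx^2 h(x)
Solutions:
 h(x) = C1 + C2*erfi(x/2)


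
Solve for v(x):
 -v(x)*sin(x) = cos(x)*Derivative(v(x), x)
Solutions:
 v(x) = C1*cos(x)


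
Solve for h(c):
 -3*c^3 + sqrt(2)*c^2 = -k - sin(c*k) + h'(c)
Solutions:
 h(c) = C1 - 3*c^4/4 + sqrt(2)*c^3/3 + c*k - cos(c*k)/k


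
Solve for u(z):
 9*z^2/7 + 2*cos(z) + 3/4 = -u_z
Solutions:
 u(z) = C1 - 3*z^3/7 - 3*z/4 - 2*sin(z)


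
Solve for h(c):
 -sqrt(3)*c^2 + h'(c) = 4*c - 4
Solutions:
 h(c) = C1 + sqrt(3)*c^3/3 + 2*c^2 - 4*c


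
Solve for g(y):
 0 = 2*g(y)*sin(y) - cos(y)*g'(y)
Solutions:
 g(y) = C1/cos(y)^2


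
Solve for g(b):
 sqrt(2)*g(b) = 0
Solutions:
 g(b) = 0


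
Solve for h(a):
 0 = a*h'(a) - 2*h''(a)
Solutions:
 h(a) = C1 + C2*erfi(a/2)


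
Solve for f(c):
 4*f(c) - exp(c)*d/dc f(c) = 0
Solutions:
 f(c) = C1*exp(-4*exp(-c))


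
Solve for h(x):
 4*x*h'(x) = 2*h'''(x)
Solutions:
 h(x) = C1 + Integral(C2*airyai(2^(1/3)*x) + C3*airybi(2^(1/3)*x), x)


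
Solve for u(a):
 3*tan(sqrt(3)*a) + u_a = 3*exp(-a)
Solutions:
 u(a) = C1 - sqrt(3)*log(tan(sqrt(3)*a)^2 + 1)/2 - 3*exp(-a)


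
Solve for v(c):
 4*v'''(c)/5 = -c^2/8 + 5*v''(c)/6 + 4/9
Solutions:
 v(c) = C1 + C2*c + C3*exp(25*c/24) + c^4/80 + 6*c^3/125 - 1204*c^2/9375


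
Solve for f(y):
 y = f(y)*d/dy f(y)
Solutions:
 f(y) = -sqrt(C1 + y^2)
 f(y) = sqrt(C1 + y^2)


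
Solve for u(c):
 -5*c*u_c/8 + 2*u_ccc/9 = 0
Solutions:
 u(c) = C1 + Integral(C2*airyai(2^(2/3)*45^(1/3)*c/4) + C3*airybi(2^(2/3)*45^(1/3)*c/4), c)


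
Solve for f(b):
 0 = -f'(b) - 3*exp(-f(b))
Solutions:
 f(b) = log(C1 - 3*b)


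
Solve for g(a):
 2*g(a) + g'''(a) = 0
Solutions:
 g(a) = C3*exp(-2^(1/3)*a) + (C1*sin(2^(1/3)*sqrt(3)*a/2) + C2*cos(2^(1/3)*sqrt(3)*a/2))*exp(2^(1/3)*a/2)


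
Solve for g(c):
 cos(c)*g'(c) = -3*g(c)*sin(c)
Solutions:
 g(c) = C1*cos(c)^3


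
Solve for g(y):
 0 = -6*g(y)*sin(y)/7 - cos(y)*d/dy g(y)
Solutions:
 g(y) = C1*cos(y)^(6/7)


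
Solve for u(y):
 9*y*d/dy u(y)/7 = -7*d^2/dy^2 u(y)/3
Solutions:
 u(y) = C1 + C2*erf(3*sqrt(6)*y/14)


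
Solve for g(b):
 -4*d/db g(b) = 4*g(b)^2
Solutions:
 g(b) = 1/(C1 + b)


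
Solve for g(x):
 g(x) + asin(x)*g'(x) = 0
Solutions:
 g(x) = C1*exp(-Integral(1/asin(x), x))


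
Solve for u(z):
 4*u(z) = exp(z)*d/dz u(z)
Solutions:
 u(z) = C1*exp(-4*exp(-z))


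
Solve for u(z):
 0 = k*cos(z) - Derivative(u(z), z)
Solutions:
 u(z) = C1 + k*sin(z)


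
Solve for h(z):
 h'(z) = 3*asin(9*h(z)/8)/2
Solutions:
 Integral(1/asin(9*_y/8), (_y, h(z))) = C1 + 3*z/2


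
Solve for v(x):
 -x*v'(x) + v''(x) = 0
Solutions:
 v(x) = C1 + C2*erfi(sqrt(2)*x/2)


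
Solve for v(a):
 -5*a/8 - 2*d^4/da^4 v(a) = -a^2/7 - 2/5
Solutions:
 v(a) = C1 + C2*a + C3*a^2 + C4*a^3 + a^6/5040 - a^5/384 + a^4/120


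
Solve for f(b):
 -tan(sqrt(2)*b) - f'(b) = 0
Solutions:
 f(b) = C1 + sqrt(2)*log(cos(sqrt(2)*b))/2


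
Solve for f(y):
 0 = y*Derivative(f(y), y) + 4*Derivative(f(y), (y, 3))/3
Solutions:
 f(y) = C1 + Integral(C2*airyai(-6^(1/3)*y/2) + C3*airybi(-6^(1/3)*y/2), y)


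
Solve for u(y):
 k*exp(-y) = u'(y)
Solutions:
 u(y) = C1 - k*exp(-y)


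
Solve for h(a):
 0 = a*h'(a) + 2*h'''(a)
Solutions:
 h(a) = C1 + Integral(C2*airyai(-2^(2/3)*a/2) + C3*airybi(-2^(2/3)*a/2), a)


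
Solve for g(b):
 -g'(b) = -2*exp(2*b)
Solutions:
 g(b) = C1 + exp(2*b)


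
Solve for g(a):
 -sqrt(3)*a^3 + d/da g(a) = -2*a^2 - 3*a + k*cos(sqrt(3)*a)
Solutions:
 g(a) = C1 + sqrt(3)*a^4/4 - 2*a^3/3 - 3*a^2/2 + sqrt(3)*k*sin(sqrt(3)*a)/3


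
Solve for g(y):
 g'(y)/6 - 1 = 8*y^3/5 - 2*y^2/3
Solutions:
 g(y) = C1 + 12*y^4/5 - 4*y^3/3 + 6*y


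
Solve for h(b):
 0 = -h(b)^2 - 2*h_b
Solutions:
 h(b) = 2/(C1 + b)


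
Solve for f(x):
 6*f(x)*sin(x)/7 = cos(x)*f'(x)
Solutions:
 f(x) = C1/cos(x)^(6/7)


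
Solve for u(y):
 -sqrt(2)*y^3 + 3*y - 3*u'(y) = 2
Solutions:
 u(y) = C1 - sqrt(2)*y^4/12 + y^2/2 - 2*y/3


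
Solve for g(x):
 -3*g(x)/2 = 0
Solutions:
 g(x) = 0


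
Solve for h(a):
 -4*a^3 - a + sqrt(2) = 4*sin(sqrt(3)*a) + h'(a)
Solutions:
 h(a) = C1 - a^4 - a^2/2 + sqrt(2)*a + 4*sqrt(3)*cos(sqrt(3)*a)/3


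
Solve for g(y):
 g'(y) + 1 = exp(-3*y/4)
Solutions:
 g(y) = C1 - y - 4*exp(-3*y/4)/3


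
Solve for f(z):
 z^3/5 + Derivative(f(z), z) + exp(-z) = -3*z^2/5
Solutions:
 f(z) = C1 - z^4/20 - z^3/5 + exp(-z)


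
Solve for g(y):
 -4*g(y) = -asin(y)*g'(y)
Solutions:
 g(y) = C1*exp(4*Integral(1/asin(y), y))


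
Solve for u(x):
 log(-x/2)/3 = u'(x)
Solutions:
 u(x) = C1 + x*log(-x)/3 + x*(-1 - log(2))/3


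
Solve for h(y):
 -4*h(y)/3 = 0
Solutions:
 h(y) = 0


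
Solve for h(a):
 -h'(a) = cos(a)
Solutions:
 h(a) = C1 - sin(a)


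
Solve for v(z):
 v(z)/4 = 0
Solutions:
 v(z) = 0


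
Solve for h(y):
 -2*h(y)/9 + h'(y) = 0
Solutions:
 h(y) = C1*exp(2*y/9)


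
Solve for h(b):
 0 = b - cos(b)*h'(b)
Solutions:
 h(b) = C1 + Integral(b/cos(b), b)


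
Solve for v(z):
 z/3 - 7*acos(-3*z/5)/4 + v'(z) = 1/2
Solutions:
 v(z) = C1 - z^2/6 + 7*z*acos(-3*z/5)/4 + z/2 + 7*sqrt(25 - 9*z^2)/12


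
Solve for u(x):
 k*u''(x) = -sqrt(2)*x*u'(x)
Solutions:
 u(x) = C1 + C2*sqrt(k)*erf(2^(3/4)*x*sqrt(1/k)/2)


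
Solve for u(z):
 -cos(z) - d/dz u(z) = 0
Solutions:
 u(z) = C1 - sin(z)


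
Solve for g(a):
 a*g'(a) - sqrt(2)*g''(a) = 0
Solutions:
 g(a) = C1 + C2*erfi(2^(1/4)*a/2)


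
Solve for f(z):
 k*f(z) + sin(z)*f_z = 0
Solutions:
 f(z) = C1*exp(k*(-log(cos(z) - 1) + log(cos(z) + 1))/2)


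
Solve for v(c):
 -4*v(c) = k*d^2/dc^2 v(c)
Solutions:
 v(c) = C1*exp(-2*c*sqrt(-1/k)) + C2*exp(2*c*sqrt(-1/k))


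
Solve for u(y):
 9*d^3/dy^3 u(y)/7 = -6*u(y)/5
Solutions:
 u(y) = C3*exp(-14^(1/3)*15^(2/3)*y/15) + (C1*sin(14^(1/3)*3^(1/6)*5^(2/3)*y/10) + C2*cos(14^(1/3)*3^(1/6)*5^(2/3)*y/10))*exp(14^(1/3)*15^(2/3)*y/30)


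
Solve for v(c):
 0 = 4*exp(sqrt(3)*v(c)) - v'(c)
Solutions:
 v(c) = sqrt(3)*(2*log(-1/(C1 + 4*c)) - log(3))/6


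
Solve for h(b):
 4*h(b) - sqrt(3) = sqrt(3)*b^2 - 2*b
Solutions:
 h(b) = sqrt(3)*b^2/4 - b/2 + sqrt(3)/4


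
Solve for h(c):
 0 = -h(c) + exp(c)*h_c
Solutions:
 h(c) = C1*exp(-exp(-c))


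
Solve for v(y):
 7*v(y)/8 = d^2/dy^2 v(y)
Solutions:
 v(y) = C1*exp(-sqrt(14)*y/4) + C2*exp(sqrt(14)*y/4)


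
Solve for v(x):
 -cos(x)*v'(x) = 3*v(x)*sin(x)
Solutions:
 v(x) = C1*cos(x)^3


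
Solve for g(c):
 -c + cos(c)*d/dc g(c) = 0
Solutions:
 g(c) = C1 + Integral(c/cos(c), c)


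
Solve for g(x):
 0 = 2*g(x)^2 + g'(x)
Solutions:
 g(x) = 1/(C1 + 2*x)


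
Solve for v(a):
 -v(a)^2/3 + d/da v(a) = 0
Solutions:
 v(a) = -3/(C1 + a)


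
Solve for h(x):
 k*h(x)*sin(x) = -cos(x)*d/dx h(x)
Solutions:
 h(x) = C1*exp(k*log(cos(x)))


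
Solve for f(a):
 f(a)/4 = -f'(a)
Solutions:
 f(a) = C1*exp(-a/4)


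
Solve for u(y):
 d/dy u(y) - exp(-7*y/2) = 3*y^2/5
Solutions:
 u(y) = C1 + y^3/5 - 2*exp(-7*y/2)/7


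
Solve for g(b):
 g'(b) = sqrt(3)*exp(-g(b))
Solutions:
 g(b) = log(C1 + sqrt(3)*b)


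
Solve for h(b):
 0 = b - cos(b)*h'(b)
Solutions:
 h(b) = C1 + Integral(b/cos(b), b)


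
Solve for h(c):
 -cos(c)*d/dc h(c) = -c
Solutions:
 h(c) = C1 + Integral(c/cos(c), c)


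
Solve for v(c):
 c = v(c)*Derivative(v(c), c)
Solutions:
 v(c) = -sqrt(C1 + c^2)
 v(c) = sqrt(C1 + c^2)


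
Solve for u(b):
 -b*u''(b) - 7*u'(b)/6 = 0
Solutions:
 u(b) = C1 + C2/b^(1/6)


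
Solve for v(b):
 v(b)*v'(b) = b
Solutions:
 v(b) = -sqrt(C1 + b^2)
 v(b) = sqrt(C1 + b^2)


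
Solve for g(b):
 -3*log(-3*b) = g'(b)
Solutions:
 g(b) = C1 - 3*b*log(-b) + 3*b*(1 - log(3))


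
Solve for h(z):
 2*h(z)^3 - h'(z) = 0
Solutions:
 h(z) = -sqrt(2)*sqrt(-1/(C1 + 2*z))/2
 h(z) = sqrt(2)*sqrt(-1/(C1 + 2*z))/2


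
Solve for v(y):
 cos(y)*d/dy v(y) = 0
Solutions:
 v(y) = C1


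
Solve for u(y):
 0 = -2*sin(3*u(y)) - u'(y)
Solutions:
 u(y) = -acos((-C1 - exp(12*y))/(C1 - exp(12*y)))/3 + 2*pi/3
 u(y) = acos((-C1 - exp(12*y))/(C1 - exp(12*y)))/3


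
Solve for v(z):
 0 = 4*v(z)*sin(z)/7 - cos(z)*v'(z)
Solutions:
 v(z) = C1/cos(z)^(4/7)


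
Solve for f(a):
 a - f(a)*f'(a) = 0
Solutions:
 f(a) = -sqrt(C1 + a^2)
 f(a) = sqrt(C1 + a^2)


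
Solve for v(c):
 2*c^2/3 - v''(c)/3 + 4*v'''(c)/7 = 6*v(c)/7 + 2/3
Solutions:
 v(c) = C1*exp(c*(-(108*sqrt(107034) + 35335)^(1/3) - 49/(108*sqrt(107034) + 35335)^(1/3) + 14)/72)*sin(sqrt(3)*c*(-(108*sqrt(107034) + 35335)^(1/3) + 49/(108*sqrt(107034) + 35335)^(1/3))/72) + C2*exp(c*(-(108*sqrt(107034) + 35335)^(1/3) - 49/(108*sqrt(107034) + 35335)^(1/3) + 14)/72)*cos(sqrt(3)*c*(-(108*sqrt(107034) + 35335)^(1/3) + 49/(108*sqrt(107034) + 35335)^(1/3))/72) + C3*exp(c*(49/(108*sqrt(107034) + 35335)^(1/3) + 7 + (108*sqrt(107034) + 35335)^(1/3))/36) + 7*c^2/9 - 112/81


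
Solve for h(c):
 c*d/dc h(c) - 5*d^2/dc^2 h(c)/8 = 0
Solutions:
 h(c) = C1 + C2*erfi(2*sqrt(5)*c/5)


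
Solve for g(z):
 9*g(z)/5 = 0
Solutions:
 g(z) = 0


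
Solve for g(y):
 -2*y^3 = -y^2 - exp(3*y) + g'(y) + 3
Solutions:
 g(y) = C1 - y^4/2 + y^3/3 - 3*y + exp(3*y)/3


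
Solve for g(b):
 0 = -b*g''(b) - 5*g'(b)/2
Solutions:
 g(b) = C1 + C2/b^(3/2)


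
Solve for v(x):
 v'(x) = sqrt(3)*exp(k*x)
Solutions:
 v(x) = C1 + sqrt(3)*exp(k*x)/k


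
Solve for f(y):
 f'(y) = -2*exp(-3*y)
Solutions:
 f(y) = C1 + 2*exp(-3*y)/3


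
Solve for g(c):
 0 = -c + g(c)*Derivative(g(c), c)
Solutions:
 g(c) = -sqrt(C1 + c^2)
 g(c) = sqrt(C1 + c^2)


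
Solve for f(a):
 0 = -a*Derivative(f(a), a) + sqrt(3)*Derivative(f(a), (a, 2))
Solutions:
 f(a) = C1 + C2*erfi(sqrt(2)*3^(3/4)*a/6)


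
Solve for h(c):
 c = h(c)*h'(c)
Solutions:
 h(c) = -sqrt(C1 + c^2)
 h(c) = sqrt(C1 + c^2)


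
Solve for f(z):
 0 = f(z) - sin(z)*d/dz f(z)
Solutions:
 f(z) = C1*sqrt(cos(z) - 1)/sqrt(cos(z) + 1)


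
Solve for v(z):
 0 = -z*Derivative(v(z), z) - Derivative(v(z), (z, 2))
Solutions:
 v(z) = C1 + C2*erf(sqrt(2)*z/2)


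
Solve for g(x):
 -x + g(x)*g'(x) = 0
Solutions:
 g(x) = -sqrt(C1 + x^2)
 g(x) = sqrt(C1 + x^2)


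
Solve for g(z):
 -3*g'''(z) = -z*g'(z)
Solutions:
 g(z) = C1 + Integral(C2*airyai(3^(2/3)*z/3) + C3*airybi(3^(2/3)*z/3), z)


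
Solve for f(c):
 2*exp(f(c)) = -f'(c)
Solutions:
 f(c) = log(1/(C1 + 2*c))


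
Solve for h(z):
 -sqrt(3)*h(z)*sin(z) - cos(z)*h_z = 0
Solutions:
 h(z) = C1*cos(z)^(sqrt(3))


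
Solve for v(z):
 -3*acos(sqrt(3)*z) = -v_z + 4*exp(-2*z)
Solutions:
 v(z) = C1 + 3*z*acos(sqrt(3)*z) - sqrt(3)*sqrt(1 - 3*z^2) - 2*exp(-2*z)


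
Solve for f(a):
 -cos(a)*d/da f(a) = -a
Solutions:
 f(a) = C1 + Integral(a/cos(a), a)


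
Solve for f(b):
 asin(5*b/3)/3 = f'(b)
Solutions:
 f(b) = C1 + b*asin(5*b/3)/3 + sqrt(9 - 25*b^2)/15


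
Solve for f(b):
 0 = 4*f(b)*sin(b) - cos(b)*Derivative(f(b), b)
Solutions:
 f(b) = C1/cos(b)^4


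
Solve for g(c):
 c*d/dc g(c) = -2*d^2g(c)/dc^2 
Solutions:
 g(c) = C1 + C2*erf(c/2)


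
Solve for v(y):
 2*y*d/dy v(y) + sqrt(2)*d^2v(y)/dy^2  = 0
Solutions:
 v(y) = C1 + C2*erf(2^(3/4)*y/2)


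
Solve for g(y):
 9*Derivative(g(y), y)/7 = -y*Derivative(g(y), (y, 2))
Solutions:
 g(y) = C1 + C2/y^(2/7)


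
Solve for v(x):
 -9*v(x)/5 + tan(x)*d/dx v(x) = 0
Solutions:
 v(x) = C1*sin(x)^(9/5)


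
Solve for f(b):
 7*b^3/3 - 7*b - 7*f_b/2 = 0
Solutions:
 f(b) = C1 + b^4/6 - b^2


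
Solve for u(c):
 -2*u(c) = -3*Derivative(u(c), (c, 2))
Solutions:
 u(c) = C1*exp(-sqrt(6)*c/3) + C2*exp(sqrt(6)*c/3)


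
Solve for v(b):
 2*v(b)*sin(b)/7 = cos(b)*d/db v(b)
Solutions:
 v(b) = C1/cos(b)^(2/7)


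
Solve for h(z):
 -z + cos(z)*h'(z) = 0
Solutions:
 h(z) = C1 + Integral(z/cos(z), z)


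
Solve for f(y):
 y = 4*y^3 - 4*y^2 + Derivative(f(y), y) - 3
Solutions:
 f(y) = C1 - y^4 + 4*y^3/3 + y^2/2 + 3*y


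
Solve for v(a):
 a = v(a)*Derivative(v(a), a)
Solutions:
 v(a) = -sqrt(C1 + a^2)
 v(a) = sqrt(C1 + a^2)


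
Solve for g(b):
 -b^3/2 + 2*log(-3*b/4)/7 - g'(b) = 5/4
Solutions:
 g(b) = C1 - b^4/8 + 2*b*log(-b)/7 + b*(-43 - 16*log(2) + 8*log(3))/28


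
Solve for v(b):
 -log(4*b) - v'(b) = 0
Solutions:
 v(b) = C1 - b*log(b) - b*log(4) + b


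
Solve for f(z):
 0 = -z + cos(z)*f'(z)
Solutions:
 f(z) = C1 + Integral(z/cos(z), z)


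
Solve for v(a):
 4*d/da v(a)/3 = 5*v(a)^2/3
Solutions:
 v(a) = -4/(C1 + 5*a)


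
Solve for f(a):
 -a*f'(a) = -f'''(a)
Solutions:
 f(a) = C1 + Integral(C2*airyai(a) + C3*airybi(a), a)


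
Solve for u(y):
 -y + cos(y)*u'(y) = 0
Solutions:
 u(y) = C1 + Integral(y/cos(y), y)


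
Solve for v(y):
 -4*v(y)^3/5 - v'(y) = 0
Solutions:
 v(y) = -sqrt(10)*sqrt(-1/(C1 - 4*y))/2
 v(y) = sqrt(10)*sqrt(-1/(C1 - 4*y))/2


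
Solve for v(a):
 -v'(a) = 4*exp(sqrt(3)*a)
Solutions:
 v(a) = C1 - 4*sqrt(3)*exp(sqrt(3)*a)/3


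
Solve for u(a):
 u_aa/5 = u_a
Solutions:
 u(a) = C1 + C2*exp(5*a)


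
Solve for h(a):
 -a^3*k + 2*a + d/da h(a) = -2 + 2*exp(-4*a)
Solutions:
 h(a) = C1 + a^4*k/4 - a^2 - 2*a - exp(-4*a)/2


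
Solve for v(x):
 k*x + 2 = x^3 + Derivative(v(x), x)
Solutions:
 v(x) = C1 + k*x^2/2 - x^4/4 + 2*x


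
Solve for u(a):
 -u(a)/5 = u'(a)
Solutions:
 u(a) = C1*exp(-a/5)


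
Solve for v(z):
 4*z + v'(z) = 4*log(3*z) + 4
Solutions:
 v(z) = C1 - 2*z^2 + 4*z*log(z) + z*log(81)


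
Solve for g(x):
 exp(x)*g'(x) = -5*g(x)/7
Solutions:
 g(x) = C1*exp(5*exp(-x)/7)


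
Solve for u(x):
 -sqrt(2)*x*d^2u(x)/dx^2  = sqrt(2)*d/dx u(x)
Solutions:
 u(x) = C1 + C2*log(x)


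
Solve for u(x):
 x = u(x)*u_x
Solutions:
 u(x) = -sqrt(C1 + x^2)
 u(x) = sqrt(C1 + x^2)


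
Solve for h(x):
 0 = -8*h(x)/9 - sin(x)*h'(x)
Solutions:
 h(x) = C1*(cos(x) + 1)^(4/9)/(cos(x) - 1)^(4/9)


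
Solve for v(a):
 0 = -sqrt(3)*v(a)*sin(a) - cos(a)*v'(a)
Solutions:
 v(a) = C1*cos(a)^(sqrt(3))


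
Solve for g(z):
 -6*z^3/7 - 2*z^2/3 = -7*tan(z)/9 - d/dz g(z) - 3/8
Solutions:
 g(z) = C1 + 3*z^4/14 + 2*z^3/9 - 3*z/8 + 7*log(cos(z))/9


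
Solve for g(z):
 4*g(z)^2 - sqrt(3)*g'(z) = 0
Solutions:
 g(z) = -3/(C1 + 4*sqrt(3)*z)


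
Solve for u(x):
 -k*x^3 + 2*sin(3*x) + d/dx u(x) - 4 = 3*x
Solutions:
 u(x) = C1 + k*x^4/4 + 3*x^2/2 + 4*x + 2*cos(3*x)/3


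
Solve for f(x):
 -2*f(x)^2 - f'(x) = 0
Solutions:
 f(x) = 1/(C1 + 2*x)


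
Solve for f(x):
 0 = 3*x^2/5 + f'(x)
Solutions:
 f(x) = C1 - x^3/5


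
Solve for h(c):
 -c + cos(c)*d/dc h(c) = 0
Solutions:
 h(c) = C1 + Integral(c/cos(c), c)


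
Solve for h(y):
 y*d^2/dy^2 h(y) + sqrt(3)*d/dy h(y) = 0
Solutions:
 h(y) = C1 + C2*y^(1 - sqrt(3))


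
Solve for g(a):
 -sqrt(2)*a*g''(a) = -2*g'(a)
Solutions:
 g(a) = C1 + C2*a^(1 + sqrt(2))


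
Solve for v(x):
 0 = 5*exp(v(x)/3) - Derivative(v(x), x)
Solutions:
 v(x) = 3*log(-1/(C1 + 5*x)) + 3*log(3)


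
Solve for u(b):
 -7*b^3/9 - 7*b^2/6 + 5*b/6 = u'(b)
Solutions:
 u(b) = C1 - 7*b^4/36 - 7*b^3/18 + 5*b^2/12


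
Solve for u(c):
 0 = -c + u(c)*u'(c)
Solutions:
 u(c) = -sqrt(C1 + c^2)
 u(c) = sqrt(C1 + c^2)


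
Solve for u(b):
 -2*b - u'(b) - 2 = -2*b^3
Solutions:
 u(b) = C1 + b^4/2 - b^2 - 2*b


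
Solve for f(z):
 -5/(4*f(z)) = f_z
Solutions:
 f(z) = -sqrt(C1 - 10*z)/2
 f(z) = sqrt(C1 - 10*z)/2


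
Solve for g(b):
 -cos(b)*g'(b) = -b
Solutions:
 g(b) = C1 + Integral(b/cos(b), b)


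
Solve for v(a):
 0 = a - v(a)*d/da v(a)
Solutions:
 v(a) = -sqrt(C1 + a^2)
 v(a) = sqrt(C1 + a^2)


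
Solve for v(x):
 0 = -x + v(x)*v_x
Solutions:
 v(x) = -sqrt(C1 + x^2)
 v(x) = sqrt(C1 + x^2)


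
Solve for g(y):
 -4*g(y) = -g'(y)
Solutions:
 g(y) = C1*exp(4*y)


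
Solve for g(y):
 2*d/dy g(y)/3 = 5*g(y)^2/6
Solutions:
 g(y) = -4/(C1 + 5*y)


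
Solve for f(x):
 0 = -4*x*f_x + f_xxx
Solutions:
 f(x) = C1 + Integral(C2*airyai(2^(2/3)*x) + C3*airybi(2^(2/3)*x), x)


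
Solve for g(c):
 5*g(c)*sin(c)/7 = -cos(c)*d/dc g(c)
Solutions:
 g(c) = C1*cos(c)^(5/7)


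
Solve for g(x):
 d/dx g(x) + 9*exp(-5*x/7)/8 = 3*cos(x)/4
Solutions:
 g(x) = C1 + 3*sin(x)/4 + 63*exp(-5*x/7)/40


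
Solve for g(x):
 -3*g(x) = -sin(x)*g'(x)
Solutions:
 g(x) = C1*(cos(x) - 1)^(3/2)/(cos(x) + 1)^(3/2)


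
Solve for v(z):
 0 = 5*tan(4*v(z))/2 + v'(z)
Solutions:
 v(z) = -asin(C1*exp(-10*z))/4 + pi/4
 v(z) = asin(C1*exp(-10*z))/4


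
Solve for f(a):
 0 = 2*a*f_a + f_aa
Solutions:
 f(a) = C1 + C2*erf(a)


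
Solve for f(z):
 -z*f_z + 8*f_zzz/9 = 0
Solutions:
 f(z) = C1 + Integral(C2*airyai(3^(2/3)*z/2) + C3*airybi(3^(2/3)*z/2), z)


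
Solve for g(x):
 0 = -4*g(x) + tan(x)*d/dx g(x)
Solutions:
 g(x) = C1*sin(x)^4


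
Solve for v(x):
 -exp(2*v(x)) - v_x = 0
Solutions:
 v(x) = log(-sqrt(-1/(C1 - x))) - log(2)/2
 v(x) = log(-1/(C1 - x))/2 - log(2)/2


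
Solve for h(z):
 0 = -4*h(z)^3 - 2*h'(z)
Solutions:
 h(z) = -sqrt(2)*sqrt(-1/(C1 - 2*z))/2
 h(z) = sqrt(2)*sqrt(-1/(C1 - 2*z))/2


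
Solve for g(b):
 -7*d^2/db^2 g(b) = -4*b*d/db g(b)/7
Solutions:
 g(b) = C1 + C2*erfi(sqrt(2)*b/7)


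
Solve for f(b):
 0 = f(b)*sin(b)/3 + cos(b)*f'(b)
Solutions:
 f(b) = C1*cos(b)^(1/3)


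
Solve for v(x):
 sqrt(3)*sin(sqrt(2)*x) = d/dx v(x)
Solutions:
 v(x) = C1 - sqrt(6)*cos(sqrt(2)*x)/2


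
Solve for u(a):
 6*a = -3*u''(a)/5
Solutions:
 u(a) = C1 + C2*a - 5*a^3/3


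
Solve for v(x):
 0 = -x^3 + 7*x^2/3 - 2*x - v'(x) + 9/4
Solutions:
 v(x) = C1 - x^4/4 + 7*x^3/9 - x^2 + 9*x/4


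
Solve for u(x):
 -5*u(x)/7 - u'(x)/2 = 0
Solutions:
 u(x) = C1*exp(-10*x/7)


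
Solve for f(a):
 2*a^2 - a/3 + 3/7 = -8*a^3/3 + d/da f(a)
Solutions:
 f(a) = C1 + 2*a^4/3 + 2*a^3/3 - a^2/6 + 3*a/7


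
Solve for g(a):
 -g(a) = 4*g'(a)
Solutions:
 g(a) = C1*exp(-a/4)


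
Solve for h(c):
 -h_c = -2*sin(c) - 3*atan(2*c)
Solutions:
 h(c) = C1 + 3*c*atan(2*c) - 3*log(4*c^2 + 1)/4 - 2*cos(c)


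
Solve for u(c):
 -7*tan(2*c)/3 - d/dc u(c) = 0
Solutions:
 u(c) = C1 + 7*log(cos(2*c))/6


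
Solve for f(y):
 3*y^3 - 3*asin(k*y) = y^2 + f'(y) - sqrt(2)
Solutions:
 f(y) = C1 + 3*y^4/4 - y^3/3 + sqrt(2)*y - 3*Piecewise((y*asin(k*y) + sqrt(-k^2*y^2 + 1)/k, Ne(k, 0)), (0, True))


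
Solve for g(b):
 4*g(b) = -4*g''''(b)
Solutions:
 g(b) = (C1*sin(sqrt(2)*b/2) + C2*cos(sqrt(2)*b/2))*exp(-sqrt(2)*b/2) + (C3*sin(sqrt(2)*b/2) + C4*cos(sqrt(2)*b/2))*exp(sqrt(2)*b/2)


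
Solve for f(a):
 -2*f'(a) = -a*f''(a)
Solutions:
 f(a) = C1 + C2*a^3


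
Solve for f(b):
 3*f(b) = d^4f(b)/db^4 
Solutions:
 f(b) = C1*exp(-3^(1/4)*b) + C2*exp(3^(1/4)*b) + C3*sin(3^(1/4)*b) + C4*cos(3^(1/4)*b)


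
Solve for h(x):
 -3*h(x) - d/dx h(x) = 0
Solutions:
 h(x) = C1*exp(-3*x)


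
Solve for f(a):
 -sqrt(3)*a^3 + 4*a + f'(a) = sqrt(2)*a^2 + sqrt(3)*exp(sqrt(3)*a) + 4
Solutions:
 f(a) = C1 + sqrt(3)*a^4/4 + sqrt(2)*a^3/3 - 2*a^2 + 4*a + exp(sqrt(3)*a)


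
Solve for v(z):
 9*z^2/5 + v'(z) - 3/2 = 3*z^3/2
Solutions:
 v(z) = C1 + 3*z^4/8 - 3*z^3/5 + 3*z/2


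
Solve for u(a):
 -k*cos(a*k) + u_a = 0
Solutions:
 u(a) = C1 + sin(a*k)


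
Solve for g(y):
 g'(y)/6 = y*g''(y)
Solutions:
 g(y) = C1 + C2*y^(7/6)


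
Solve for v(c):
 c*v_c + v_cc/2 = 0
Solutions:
 v(c) = C1 + C2*erf(c)


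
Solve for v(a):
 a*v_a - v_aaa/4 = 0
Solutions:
 v(a) = C1 + Integral(C2*airyai(2^(2/3)*a) + C3*airybi(2^(2/3)*a), a)


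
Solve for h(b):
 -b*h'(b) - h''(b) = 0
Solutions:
 h(b) = C1 + C2*erf(sqrt(2)*b/2)


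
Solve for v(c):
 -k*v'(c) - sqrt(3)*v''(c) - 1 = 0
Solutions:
 v(c) = C1 + C2*exp(-sqrt(3)*c*k/3) - c/k


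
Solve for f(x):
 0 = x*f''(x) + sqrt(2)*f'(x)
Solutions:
 f(x) = C1 + C2*x^(1 - sqrt(2))


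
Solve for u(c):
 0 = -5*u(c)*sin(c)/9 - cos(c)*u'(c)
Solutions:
 u(c) = C1*cos(c)^(5/9)


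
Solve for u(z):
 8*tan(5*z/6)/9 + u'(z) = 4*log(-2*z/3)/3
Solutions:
 u(z) = C1 + 4*z*log(-z)/3 - 4*z*log(3)/3 - 4*z/3 + 4*z*log(2)/3 + 16*log(cos(5*z/6))/15


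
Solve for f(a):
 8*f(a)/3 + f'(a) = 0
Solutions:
 f(a) = C1*exp(-8*a/3)


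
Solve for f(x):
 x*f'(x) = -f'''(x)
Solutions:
 f(x) = C1 + Integral(C2*airyai(-x) + C3*airybi(-x), x)


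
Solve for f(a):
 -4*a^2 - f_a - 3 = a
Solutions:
 f(a) = C1 - 4*a^3/3 - a^2/2 - 3*a


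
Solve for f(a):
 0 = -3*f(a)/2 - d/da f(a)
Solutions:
 f(a) = C1*exp(-3*a/2)


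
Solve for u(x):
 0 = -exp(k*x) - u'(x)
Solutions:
 u(x) = C1 - exp(k*x)/k


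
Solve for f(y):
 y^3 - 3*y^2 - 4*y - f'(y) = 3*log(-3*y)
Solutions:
 f(y) = C1 + y^4/4 - y^3 - 2*y^2 - 3*y*log(-y) + 3*y*(1 - log(3))


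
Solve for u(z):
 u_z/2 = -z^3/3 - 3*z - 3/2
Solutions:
 u(z) = C1 - z^4/6 - 3*z^2 - 3*z


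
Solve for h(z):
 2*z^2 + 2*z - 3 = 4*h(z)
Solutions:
 h(z) = z^2/2 + z/2 - 3/4


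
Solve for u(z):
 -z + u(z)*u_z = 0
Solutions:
 u(z) = -sqrt(C1 + z^2)
 u(z) = sqrt(C1 + z^2)


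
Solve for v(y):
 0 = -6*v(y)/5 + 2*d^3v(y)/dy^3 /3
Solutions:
 v(y) = C3*exp(15^(2/3)*y/5) + (C1*sin(3*3^(1/6)*5^(2/3)*y/10) + C2*cos(3*3^(1/6)*5^(2/3)*y/10))*exp(-15^(2/3)*y/10)


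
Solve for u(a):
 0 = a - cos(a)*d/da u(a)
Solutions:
 u(a) = C1 + Integral(a/cos(a), a)


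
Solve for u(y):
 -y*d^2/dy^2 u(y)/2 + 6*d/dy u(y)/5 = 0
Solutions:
 u(y) = C1 + C2*y^(17/5)


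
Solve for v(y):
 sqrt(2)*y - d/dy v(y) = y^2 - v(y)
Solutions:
 v(y) = C1*exp(y) + y^2 - sqrt(2)*y + 2*y - sqrt(2) + 2


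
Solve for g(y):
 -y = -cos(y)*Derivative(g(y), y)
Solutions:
 g(y) = C1 + Integral(y/cos(y), y)


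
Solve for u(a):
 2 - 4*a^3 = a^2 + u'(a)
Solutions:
 u(a) = C1 - a^4 - a^3/3 + 2*a


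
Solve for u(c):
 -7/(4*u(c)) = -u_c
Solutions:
 u(c) = -sqrt(C1 + 14*c)/2
 u(c) = sqrt(C1 + 14*c)/2


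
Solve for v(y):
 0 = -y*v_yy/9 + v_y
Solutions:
 v(y) = C1 + C2*y^10


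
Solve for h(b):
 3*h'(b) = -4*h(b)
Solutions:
 h(b) = C1*exp(-4*b/3)


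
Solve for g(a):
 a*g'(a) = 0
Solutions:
 g(a) = C1


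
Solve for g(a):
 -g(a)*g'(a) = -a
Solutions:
 g(a) = -sqrt(C1 + a^2)
 g(a) = sqrt(C1 + a^2)


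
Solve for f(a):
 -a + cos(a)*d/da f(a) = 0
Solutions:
 f(a) = C1 + Integral(a/cos(a), a)


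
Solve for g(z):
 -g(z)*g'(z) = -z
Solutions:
 g(z) = -sqrt(C1 + z^2)
 g(z) = sqrt(C1 + z^2)


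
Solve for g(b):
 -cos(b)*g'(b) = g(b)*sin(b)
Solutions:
 g(b) = C1*cos(b)


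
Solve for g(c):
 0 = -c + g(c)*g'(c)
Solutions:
 g(c) = -sqrt(C1 + c^2)
 g(c) = sqrt(C1 + c^2)


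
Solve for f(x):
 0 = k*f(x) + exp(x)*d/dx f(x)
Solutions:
 f(x) = C1*exp(k*exp(-x))


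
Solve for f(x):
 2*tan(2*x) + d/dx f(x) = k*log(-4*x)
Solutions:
 f(x) = C1 + k*x*(log(-x) - 1) + 2*k*x*log(2) + log(cos(2*x))


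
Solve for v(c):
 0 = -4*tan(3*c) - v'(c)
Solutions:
 v(c) = C1 + 4*log(cos(3*c))/3


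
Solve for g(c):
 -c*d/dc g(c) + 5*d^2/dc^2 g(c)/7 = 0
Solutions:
 g(c) = C1 + C2*erfi(sqrt(70)*c/10)


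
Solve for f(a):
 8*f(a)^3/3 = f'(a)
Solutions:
 f(a) = -sqrt(6)*sqrt(-1/(C1 + 8*a))/2
 f(a) = sqrt(6)*sqrt(-1/(C1 + 8*a))/2


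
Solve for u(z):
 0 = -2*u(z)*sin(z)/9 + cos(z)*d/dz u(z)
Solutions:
 u(z) = C1/cos(z)^(2/9)


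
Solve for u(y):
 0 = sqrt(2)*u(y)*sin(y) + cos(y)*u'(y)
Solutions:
 u(y) = C1*cos(y)^(sqrt(2))


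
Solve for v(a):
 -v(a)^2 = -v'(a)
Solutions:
 v(a) = -1/(C1 + a)


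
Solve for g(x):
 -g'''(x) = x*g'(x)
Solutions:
 g(x) = C1 + Integral(C2*airyai(-x) + C3*airybi(-x), x)


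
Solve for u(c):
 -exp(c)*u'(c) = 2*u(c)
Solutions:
 u(c) = C1*exp(2*exp(-c))


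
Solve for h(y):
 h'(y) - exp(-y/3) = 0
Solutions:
 h(y) = C1 - 3*exp(-y/3)


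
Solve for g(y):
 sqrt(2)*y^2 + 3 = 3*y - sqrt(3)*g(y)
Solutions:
 g(y) = -sqrt(6)*y^2/3 + sqrt(3)*y - sqrt(3)


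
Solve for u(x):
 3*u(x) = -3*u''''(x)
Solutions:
 u(x) = (C1*sin(sqrt(2)*x/2) + C2*cos(sqrt(2)*x/2))*exp(-sqrt(2)*x/2) + (C3*sin(sqrt(2)*x/2) + C4*cos(sqrt(2)*x/2))*exp(sqrt(2)*x/2)


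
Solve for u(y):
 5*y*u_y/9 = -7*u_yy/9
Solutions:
 u(y) = C1 + C2*erf(sqrt(70)*y/14)


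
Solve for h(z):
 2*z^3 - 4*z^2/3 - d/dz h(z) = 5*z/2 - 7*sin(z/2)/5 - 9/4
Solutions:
 h(z) = C1 + z^4/2 - 4*z^3/9 - 5*z^2/4 + 9*z/4 - 14*cos(z/2)/5


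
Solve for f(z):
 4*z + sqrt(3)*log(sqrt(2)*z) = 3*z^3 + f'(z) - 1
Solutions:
 f(z) = C1 - 3*z^4/4 + 2*z^2 + sqrt(3)*z*log(z) - sqrt(3)*z + sqrt(3)*z*log(2)/2 + z


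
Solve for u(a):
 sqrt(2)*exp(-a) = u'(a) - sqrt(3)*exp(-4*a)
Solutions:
 u(a) = C1 - sqrt(2)*exp(-a) - sqrt(3)*exp(-4*a)/4


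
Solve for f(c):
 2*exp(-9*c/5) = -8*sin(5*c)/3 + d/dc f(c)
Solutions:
 f(c) = C1 - 8*cos(5*c)/15 - 10*exp(-9*c/5)/9


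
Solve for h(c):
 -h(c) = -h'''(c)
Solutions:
 h(c) = C3*exp(c) + (C1*sin(sqrt(3)*c/2) + C2*cos(sqrt(3)*c/2))*exp(-c/2)


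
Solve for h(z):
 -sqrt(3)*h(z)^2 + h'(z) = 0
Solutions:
 h(z) = -1/(C1 + sqrt(3)*z)


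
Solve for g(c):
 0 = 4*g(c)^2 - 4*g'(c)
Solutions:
 g(c) = -1/(C1 + c)


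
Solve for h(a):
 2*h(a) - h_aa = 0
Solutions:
 h(a) = C1*exp(-sqrt(2)*a) + C2*exp(sqrt(2)*a)


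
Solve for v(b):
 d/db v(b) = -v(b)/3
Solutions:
 v(b) = C1*exp(-b/3)


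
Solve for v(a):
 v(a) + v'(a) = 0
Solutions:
 v(a) = C1*exp(-a)


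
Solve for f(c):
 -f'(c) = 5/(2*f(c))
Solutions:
 f(c) = -sqrt(C1 - 5*c)
 f(c) = sqrt(C1 - 5*c)


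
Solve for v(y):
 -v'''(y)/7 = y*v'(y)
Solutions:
 v(y) = C1 + Integral(C2*airyai(-7^(1/3)*y) + C3*airybi(-7^(1/3)*y), y)


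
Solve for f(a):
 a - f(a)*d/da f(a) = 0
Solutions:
 f(a) = -sqrt(C1 + a^2)
 f(a) = sqrt(C1 + a^2)


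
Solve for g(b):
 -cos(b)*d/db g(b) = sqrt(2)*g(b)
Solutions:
 g(b) = C1*(sin(b) - 1)^(sqrt(2)/2)/(sin(b) + 1)^(sqrt(2)/2)


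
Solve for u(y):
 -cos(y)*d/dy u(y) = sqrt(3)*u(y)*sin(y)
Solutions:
 u(y) = C1*cos(y)^(sqrt(3))


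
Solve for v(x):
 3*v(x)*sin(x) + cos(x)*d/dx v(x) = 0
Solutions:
 v(x) = C1*cos(x)^3


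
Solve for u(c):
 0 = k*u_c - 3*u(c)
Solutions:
 u(c) = C1*exp(3*c/k)


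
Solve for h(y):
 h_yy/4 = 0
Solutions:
 h(y) = C1 + C2*y


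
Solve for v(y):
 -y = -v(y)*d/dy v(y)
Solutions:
 v(y) = -sqrt(C1 + y^2)
 v(y) = sqrt(C1 + y^2)


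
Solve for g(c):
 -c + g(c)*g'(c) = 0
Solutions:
 g(c) = -sqrt(C1 + c^2)
 g(c) = sqrt(C1 + c^2)


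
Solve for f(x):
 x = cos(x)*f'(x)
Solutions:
 f(x) = C1 + Integral(x/cos(x), x)


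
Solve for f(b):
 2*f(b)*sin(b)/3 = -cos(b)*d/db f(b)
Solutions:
 f(b) = C1*cos(b)^(2/3)


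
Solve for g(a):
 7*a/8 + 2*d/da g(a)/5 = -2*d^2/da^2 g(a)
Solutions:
 g(a) = C1 + C2*exp(-a/5) - 35*a^2/32 + 175*a/16


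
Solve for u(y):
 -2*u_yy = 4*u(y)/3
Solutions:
 u(y) = C1*sin(sqrt(6)*y/3) + C2*cos(sqrt(6)*y/3)


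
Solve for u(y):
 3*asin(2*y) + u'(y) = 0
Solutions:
 u(y) = C1 - 3*y*asin(2*y) - 3*sqrt(1 - 4*y^2)/2


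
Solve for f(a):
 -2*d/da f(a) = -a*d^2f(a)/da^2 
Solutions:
 f(a) = C1 + C2*a^3


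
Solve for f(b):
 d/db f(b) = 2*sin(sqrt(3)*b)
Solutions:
 f(b) = C1 - 2*sqrt(3)*cos(sqrt(3)*b)/3


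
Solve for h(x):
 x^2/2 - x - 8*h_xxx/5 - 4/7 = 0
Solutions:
 h(x) = C1 + C2*x + C3*x^2 + x^5/192 - 5*x^4/192 - 5*x^3/84


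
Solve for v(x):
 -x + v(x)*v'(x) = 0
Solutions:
 v(x) = -sqrt(C1 + x^2)
 v(x) = sqrt(C1 + x^2)


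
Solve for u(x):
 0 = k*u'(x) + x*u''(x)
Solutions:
 u(x) = C1 + x^(1 - re(k))*(C2*sin(log(x)*Abs(im(k))) + C3*cos(log(x)*im(k)))


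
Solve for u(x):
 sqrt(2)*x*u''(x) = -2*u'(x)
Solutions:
 u(x) = C1 + C2*x^(1 - sqrt(2))


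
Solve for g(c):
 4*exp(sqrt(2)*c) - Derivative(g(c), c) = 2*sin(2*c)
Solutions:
 g(c) = C1 + 2*sqrt(2)*exp(sqrt(2)*c) + cos(2*c)


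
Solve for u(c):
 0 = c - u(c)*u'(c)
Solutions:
 u(c) = -sqrt(C1 + c^2)
 u(c) = sqrt(C1 + c^2)


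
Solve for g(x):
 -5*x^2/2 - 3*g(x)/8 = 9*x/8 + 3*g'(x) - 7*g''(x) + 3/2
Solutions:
 g(x) = C1*exp(x*(6 - sqrt(78))/28) + C2*exp(x*(6 + sqrt(78))/28) - 20*x^2/3 + 311*x/3 - 9740/9


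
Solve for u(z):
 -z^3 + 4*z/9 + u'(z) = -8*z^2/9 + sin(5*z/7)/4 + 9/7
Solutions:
 u(z) = C1 + z^4/4 - 8*z^3/27 - 2*z^2/9 + 9*z/7 - 7*cos(5*z/7)/20


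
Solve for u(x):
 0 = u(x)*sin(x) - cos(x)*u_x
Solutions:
 u(x) = C1/cos(x)


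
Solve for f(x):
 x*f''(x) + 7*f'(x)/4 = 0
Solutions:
 f(x) = C1 + C2/x^(3/4)


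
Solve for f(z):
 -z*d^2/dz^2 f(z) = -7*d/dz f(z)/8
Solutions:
 f(z) = C1 + C2*z^(15/8)


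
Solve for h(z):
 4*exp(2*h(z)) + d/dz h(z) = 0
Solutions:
 h(z) = log(-sqrt(-1/(C1 - 4*z))) - log(2)/2
 h(z) = log(-1/(C1 - 4*z))/2 - log(2)/2


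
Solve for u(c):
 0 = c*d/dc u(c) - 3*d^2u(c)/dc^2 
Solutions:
 u(c) = C1 + C2*erfi(sqrt(6)*c/6)


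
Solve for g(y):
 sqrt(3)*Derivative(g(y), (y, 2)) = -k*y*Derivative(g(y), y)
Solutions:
 g(y) = Piecewise((-sqrt(2)*3^(1/4)*sqrt(pi)*C1*erf(sqrt(2)*3^(3/4)*sqrt(k)*y/6)/(2*sqrt(k)) - C2, (k > 0) | (k < 0)), (-C1*y - C2, True))


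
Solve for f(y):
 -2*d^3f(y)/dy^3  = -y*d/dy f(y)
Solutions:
 f(y) = C1 + Integral(C2*airyai(2^(2/3)*y/2) + C3*airybi(2^(2/3)*y/2), y)


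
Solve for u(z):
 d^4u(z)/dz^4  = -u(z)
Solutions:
 u(z) = (C1*sin(sqrt(2)*z/2) + C2*cos(sqrt(2)*z/2))*exp(-sqrt(2)*z/2) + (C3*sin(sqrt(2)*z/2) + C4*cos(sqrt(2)*z/2))*exp(sqrt(2)*z/2)


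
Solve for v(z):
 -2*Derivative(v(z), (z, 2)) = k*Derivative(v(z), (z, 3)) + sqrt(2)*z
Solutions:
 v(z) = C1 + C2*z + C3*exp(-2*z/k) + sqrt(2)*k*z^2/8 - sqrt(2)*z^3/12


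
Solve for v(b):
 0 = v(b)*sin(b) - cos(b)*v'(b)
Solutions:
 v(b) = C1/cos(b)


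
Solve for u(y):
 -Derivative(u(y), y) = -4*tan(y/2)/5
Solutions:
 u(y) = C1 - 8*log(cos(y/2))/5


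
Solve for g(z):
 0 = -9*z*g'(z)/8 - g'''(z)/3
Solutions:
 g(z) = C1 + Integral(C2*airyai(-3*z/2) + C3*airybi(-3*z/2), z)


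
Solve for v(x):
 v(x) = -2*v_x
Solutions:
 v(x) = C1*exp(-x/2)


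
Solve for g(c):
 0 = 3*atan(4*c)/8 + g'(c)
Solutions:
 g(c) = C1 - 3*c*atan(4*c)/8 + 3*log(16*c^2 + 1)/64


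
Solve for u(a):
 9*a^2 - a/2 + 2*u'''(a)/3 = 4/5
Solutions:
 u(a) = C1 + C2*a + C3*a^2 - 9*a^5/40 + a^4/32 + a^3/5


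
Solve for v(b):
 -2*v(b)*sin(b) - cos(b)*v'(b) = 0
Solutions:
 v(b) = C1*cos(b)^2


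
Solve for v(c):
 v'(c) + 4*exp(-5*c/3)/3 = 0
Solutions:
 v(c) = C1 + 4*exp(-5*c/3)/5


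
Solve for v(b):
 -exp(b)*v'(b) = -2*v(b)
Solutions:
 v(b) = C1*exp(-2*exp(-b))


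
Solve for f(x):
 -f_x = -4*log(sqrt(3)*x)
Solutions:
 f(x) = C1 + 4*x*log(x) - 4*x + x*log(9)


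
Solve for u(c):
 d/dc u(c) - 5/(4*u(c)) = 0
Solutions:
 u(c) = -sqrt(C1 + 10*c)/2
 u(c) = sqrt(C1 + 10*c)/2


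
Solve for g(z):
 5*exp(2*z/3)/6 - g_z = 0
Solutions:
 g(z) = C1 + 5*exp(2*z/3)/4


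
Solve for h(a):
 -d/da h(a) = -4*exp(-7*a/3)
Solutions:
 h(a) = C1 - 12*exp(-7*a/3)/7


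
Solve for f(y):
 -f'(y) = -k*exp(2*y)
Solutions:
 f(y) = C1 + k*exp(2*y)/2


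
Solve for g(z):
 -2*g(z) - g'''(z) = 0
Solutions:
 g(z) = C3*exp(-2^(1/3)*z) + (C1*sin(2^(1/3)*sqrt(3)*z/2) + C2*cos(2^(1/3)*sqrt(3)*z/2))*exp(2^(1/3)*z/2)


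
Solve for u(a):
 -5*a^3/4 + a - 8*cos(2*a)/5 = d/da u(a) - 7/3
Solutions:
 u(a) = C1 - 5*a^4/16 + a^2/2 + 7*a/3 - 8*sin(a)*cos(a)/5


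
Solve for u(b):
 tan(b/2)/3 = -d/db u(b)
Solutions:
 u(b) = C1 + 2*log(cos(b/2))/3


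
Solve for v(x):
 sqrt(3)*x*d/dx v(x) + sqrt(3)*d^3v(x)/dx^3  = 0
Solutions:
 v(x) = C1 + Integral(C2*airyai(-x) + C3*airybi(-x), x)


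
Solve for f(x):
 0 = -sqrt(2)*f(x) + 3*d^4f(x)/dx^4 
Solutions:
 f(x) = C1*exp(-2^(1/8)*3^(3/4)*x/3) + C2*exp(2^(1/8)*3^(3/4)*x/3) + C3*sin(2^(1/8)*3^(3/4)*x/3) + C4*cos(2^(1/8)*3^(3/4)*x/3)


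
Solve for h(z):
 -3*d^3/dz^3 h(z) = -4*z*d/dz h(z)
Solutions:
 h(z) = C1 + Integral(C2*airyai(6^(2/3)*z/3) + C3*airybi(6^(2/3)*z/3), z)


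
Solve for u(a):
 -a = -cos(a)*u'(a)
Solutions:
 u(a) = C1 + Integral(a/cos(a), a)


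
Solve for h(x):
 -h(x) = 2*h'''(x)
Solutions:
 h(x) = C3*exp(-2^(2/3)*x/2) + (C1*sin(2^(2/3)*sqrt(3)*x/4) + C2*cos(2^(2/3)*sqrt(3)*x/4))*exp(2^(2/3)*x/4)


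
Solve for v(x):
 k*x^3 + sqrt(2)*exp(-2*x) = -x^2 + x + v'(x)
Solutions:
 v(x) = C1 + k*x^4/4 + x^3/3 - x^2/2 - sqrt(2)*exp(-2*x)/2


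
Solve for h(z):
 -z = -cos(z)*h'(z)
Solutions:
 h(z) = C1 + Integral(z/cos(z), z)


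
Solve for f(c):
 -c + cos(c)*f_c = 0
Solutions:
 f(c) = C1 + Integral(c/cos(c), c)


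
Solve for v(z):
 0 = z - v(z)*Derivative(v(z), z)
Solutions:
 v(z) = -sqrt(C1 + z^2)
 v(z) = sqrt(C1 + z^2)


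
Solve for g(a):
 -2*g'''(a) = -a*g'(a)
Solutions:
 g(a) = C1 + Integral(C2*airyai(2^(2/3)*a/2) + C3*airybi(2^(2/3)*a/2), a)


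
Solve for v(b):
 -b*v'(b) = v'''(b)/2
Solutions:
 v(b) = C1 + Integral(C2*airyai(-2^(1/3)*b) + C3*airybi(-2^(1/3)*b), b)


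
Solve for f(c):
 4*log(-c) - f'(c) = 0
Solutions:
 f(c) = C1 + 4*c*log(-c) - 4*c


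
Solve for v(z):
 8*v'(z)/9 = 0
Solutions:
 v(z) = C1


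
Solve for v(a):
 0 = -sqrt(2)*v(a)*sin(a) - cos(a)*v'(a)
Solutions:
 v(a) = C1*cos(a)^(sqrt(2))


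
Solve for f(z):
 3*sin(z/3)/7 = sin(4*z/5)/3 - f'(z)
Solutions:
 f(z) = C1 + 9*cos(z/3)/7 - 5*cos(4*z/5)/12


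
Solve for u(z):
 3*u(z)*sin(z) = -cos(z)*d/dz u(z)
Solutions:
 u(z) = C1*cos(z)^3


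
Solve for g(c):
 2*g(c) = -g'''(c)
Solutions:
 g(c) = C3*exp(-2^(1/3)*c) + (C1*sin(2^(1/3)*sqrt(3)*c/2) + C2*cos(2^(1/3)*sqrt(3)*c/2))*exp(2^(1/3)*c/2)


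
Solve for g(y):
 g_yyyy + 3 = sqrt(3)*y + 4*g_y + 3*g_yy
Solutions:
 g(y) = C1 + C2*exp(-y*((sqrt(3) + 2)^(-1/3) + (sqrt(3) + 2)^(1/3))/2)*sin(sqrt(3)*y*(-(sqrt(3) + 2)^(1/3) + (sqrt(3) + 2)^(-1/3))/2) + C3*exp(-y*((sqrt(3) + 2)^(-1/3) + (sqrt(3) + 2)^(1/3))/2)*cos(sqrt(3)*y*(-(sqrt(3) + 2)^(1/3) + (sqrt(3) + 2)^(-1/3))/2) + C4*exp(y*((sqrt(3) + 2)^(-1/3) + (sqrt(3) + 2)^(1/3))) - sqrt(3)*y^2/8 + 3*sqrt(3)*y/16 + 3*y/4


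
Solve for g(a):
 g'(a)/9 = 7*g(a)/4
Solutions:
 g(a) = C1*exp(63*a/4)


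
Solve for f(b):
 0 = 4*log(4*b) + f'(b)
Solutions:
 f(b) = C1 - 4*b*log(b) - b*log(256) + 4*b


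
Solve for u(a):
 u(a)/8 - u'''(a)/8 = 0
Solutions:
 u(a) = C3*exp(a) + (C1*sin(sqrt(3)*a/2) + C2*cos(sqrt(3)*a/2))*exp(-a/2)


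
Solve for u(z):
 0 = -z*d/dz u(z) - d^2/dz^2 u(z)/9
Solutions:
 u(z) = C1 + C2*erf(3*sqrt(2)*z/2)


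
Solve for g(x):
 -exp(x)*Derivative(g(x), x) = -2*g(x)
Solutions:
 g(x) = C1*exp(-2*exp(-x))


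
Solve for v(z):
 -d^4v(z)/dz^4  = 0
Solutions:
 v(z) = C1 + C2*z + C3*z^2 + C4*z^3


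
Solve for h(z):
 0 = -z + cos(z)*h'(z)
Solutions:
 h(z) = C1 + Integral(z/cos(z), z)


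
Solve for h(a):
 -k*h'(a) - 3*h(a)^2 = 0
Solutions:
 h(a) = k/(C1*k + 3*a)


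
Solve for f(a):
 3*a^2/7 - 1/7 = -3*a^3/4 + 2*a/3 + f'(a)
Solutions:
 f(a) = C1 + 3*a^4/16 + a^3/7 - a^2/3 - a/7


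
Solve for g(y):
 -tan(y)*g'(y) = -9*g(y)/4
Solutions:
 g(y) = C1*sin(y)^(9/4)


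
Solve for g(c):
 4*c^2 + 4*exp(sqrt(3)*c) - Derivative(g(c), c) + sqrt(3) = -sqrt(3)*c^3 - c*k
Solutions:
 g(c) = C1 + sqrt(3)*c^4/4 + 4*c^3/3 + c^2*k/2 + sqrt(3)*c + 4*sqrt(3)*exp(sqrt(3)*c)/3


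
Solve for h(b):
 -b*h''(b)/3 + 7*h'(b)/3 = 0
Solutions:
 h(b) = C1 + C2*b^8


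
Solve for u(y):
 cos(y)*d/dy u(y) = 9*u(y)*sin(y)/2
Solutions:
 u(y) = C1/cos(y)^(9/2)


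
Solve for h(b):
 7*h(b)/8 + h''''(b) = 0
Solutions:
 h(b) = (C1*sin(2^(3/4)*7^(1/4)*b/4) + C2*cos(2^(3/4)*7^(1/4)*b/4))*exp(-2^(3/4)*7^(1/4)*b/4) + (C3*sin(2^(3/4)*7^(1/4)*b/4) + C4*cos(2^(3/4)*7^(1/4)*b/4))*exp(2^(3/4)*7^(1/4)*b/4)


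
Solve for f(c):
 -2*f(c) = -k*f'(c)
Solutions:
 f(c) = C1*exp(2*c/k)


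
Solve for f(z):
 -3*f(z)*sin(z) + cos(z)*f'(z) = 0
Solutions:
 f(z) = C1/cos(z)^3


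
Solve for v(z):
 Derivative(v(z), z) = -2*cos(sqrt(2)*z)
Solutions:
 v(z) = C1 - sqrt(2)*sin(sqrt(2)*z)


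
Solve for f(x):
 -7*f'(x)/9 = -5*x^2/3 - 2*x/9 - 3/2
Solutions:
 f(x) = C1 + 5*x^3/7 + x^2/7 + 27*x/14


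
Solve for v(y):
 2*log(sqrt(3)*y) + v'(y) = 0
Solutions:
 v(y) = C1 - 2*y*log(y) - y*log(3) + 2*y


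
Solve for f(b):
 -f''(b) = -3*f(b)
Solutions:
 f(b) = C1*exp(-sqrt(3)*b) + C2*exp(sqrt(3)*b)


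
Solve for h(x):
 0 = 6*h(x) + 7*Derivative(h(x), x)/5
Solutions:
 h(x) = C1*exp(-30*x/7)


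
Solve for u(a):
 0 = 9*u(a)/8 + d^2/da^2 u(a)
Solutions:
 u(a) = C1*sin(3*sqrt(2)*a/4) + C2*cos(3*sqrt(2)*a/4)


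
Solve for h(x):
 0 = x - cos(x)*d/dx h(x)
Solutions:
 h(x) = C1 + Integral(x/cos(x), x)


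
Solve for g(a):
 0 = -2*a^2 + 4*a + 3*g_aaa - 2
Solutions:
 g(a) = C1 + C2*a + C3*a^2 + a^5/90 - a^4/18 + a^3/9


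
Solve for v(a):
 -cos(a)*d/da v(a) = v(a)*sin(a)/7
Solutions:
 v(a) = C1*cos(a)^(1/7)


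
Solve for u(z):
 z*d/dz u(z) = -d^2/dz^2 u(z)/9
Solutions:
 u(z) = C1 + C2*erf(3*sqrt(2)*z/2)


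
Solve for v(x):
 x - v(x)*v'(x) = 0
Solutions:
 v(x) = -sqrt(C1 + x^2)
 v(x) = sqrt(C1 + x^2)


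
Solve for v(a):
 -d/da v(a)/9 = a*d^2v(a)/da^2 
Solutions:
 v(a) = C1 + C2*a^(8/9)


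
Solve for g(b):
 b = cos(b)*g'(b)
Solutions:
 g(b) = C1 + Integral(b/cos(b), b)


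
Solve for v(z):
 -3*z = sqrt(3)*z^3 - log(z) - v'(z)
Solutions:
 v(z) = C1 + sqrt(3)*z^4/4 + 3*z^2/2 - z*log(z) + z


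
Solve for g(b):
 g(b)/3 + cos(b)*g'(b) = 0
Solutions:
 g(b) = C1*(sin(b) - 1)^(1/6)/(sin(b) + 1)^(1/6)


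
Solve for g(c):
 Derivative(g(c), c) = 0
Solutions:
 g(c) = C1


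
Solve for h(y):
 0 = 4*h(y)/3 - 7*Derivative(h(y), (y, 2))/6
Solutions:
 h(y) = C1*exp(-2*sqrt(14)*y/7) + C2*exp(2*sqrt(14)*y/7)


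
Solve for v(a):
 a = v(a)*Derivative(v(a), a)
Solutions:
 v(a) = -sqrt(C1 + a^2)
 v(a) = sqrt(C1 + a^2)


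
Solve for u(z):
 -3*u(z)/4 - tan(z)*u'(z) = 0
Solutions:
 u(z) = C1/sin(z)^(3/4)


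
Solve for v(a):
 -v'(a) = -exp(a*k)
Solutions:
 v(a) = C1 + exp(a*k)/k


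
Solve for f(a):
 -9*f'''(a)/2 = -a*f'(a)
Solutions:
 f(a) = C1 + Integral(C2*airyai(6^(1/3)*a/3) + C3*airybi(6^(1/3)*a/3), a)


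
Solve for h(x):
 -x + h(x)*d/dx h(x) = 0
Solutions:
 h(x) = -sqrt(C1 + x^2)
 h(x) = sqrt(C1 + x^2)
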